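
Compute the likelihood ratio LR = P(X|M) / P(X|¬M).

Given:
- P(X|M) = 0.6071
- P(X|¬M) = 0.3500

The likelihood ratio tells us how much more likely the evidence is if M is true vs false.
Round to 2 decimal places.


Likelihood Ratio (LR) = P(X|M) / P(X|¬M)

LR = 0.6071 / 0.3500
   = 1.73

The evidence is 1.73 times more likely if M is true than if M is false.
Since LR > 1, the evidence supports M over ¬M.


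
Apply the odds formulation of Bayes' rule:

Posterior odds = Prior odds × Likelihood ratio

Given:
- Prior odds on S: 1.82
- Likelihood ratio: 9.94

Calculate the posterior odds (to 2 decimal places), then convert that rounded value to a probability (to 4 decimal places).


Step 1: Calculate posterior odds
Posterior odds = Prior odds × LR
               = 1.82 × 9.94
               = 18.09

Step 2: Convert to probability
P(S|E) = Posterior odds / (1 + Posterior odds)
       = 18.09 / (1 + 18.09)
       = 18.09 / 19.09
       = 0.9476

The evidence increased P(S) from 0.6454 to 0.9476.


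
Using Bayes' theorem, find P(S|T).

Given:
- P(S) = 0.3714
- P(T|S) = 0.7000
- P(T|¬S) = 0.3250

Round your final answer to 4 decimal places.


Bayes' theorem: P(S|T) = P(T|S) × P(S) / P(T)

Step 1: Calculate P(T) using law of total probability
P(T) = P(T|S)P(S) + P(T|¬S)P(¬S)
     = 0.7000 × 0.3714 + 0.3250 × 0.6286
     = 0.25998000 + 0.20429500
     = 0.46427500

Step 2: Apply Bayes' theorem
P(S|T) = P(T|S) × P(S) / P(T)
       = 0.25998000 / 0.46427500
       = 0.5600


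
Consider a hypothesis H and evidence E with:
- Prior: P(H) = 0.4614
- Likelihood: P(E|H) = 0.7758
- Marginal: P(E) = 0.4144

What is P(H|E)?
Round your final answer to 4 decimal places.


Using Bayes' theorem:

P(H|E) = P(E|H) × P(H) / P(E)
       = 0.7758 × 0.4614 / 0.4144
       = 0.35795412 / 0.4144
       = 0.8638

The evidence strengthens our belief in H.
Prior: 0.4614 → Posterior: 0.8638


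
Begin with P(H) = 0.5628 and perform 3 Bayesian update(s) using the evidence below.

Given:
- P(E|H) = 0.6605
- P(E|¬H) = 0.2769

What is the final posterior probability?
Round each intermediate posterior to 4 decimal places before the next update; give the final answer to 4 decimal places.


Sequential Bayesian updating:

Initial prior: P(H) = 0.5628

Update 1:
  P(E) = 0.6605 × 0.5628 + 0.2769 × 0.4372 = 0.37172940 + 0.12106068 = 0.49279008
  P(H|E) = 0.37172940 / 0.49279008 = 0.7543

Update 2:
  P(E) = 0.6605 × 0.7543 + 0.2769 × 0.2457 = 0.49821515 + 0.06803433 = 0.56624948
  P(H|E) = 0.49821515 / 0.56624948 = 0.8799

Update 3:
  P(E) = 0.6605 × 0.8799 + 0.2769 × 0.1201 = 0.58117395 + 0.03325569 = 0.61442964
  P(H|E) = 0.58117395 / 0.61442964 = 0.9459

Final posterior: 0.9459


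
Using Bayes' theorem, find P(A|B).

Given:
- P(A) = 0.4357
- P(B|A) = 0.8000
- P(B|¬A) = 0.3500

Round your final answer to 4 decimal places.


Bayes' theorem: P(A|B) = P(B|A) × P(A) / P(B)

Step 1: Calculate P(B) using law of total probability
P(B) = P(B|A)P(A) + P(B|¬A)P(¬A)
     = 0.8000 × 0.4357 + 0.3500 × 0.5643
     = 0.34856000 + 0.19750500
     = 0.54606500

Step 2: Apply Bayes' theorem
P(A|B) = P(B|A) × P(A) / P(B)
       = 0.34856000 / 0.54606500
       = 0.6383


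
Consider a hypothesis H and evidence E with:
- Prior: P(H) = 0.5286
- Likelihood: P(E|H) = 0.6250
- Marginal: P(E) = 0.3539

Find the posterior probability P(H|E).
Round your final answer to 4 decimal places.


Using Bayes' theorem:

P(H|E) = P(E|H) × P(H) / P(E)
       = 0.6250 × 0.5286 / 0.3539
       = 0.33037500 / 0.3539
       = 0.9335

The evidence strengthens our belief in H.
Prior: 0.5286 → Posterior: 0.9335


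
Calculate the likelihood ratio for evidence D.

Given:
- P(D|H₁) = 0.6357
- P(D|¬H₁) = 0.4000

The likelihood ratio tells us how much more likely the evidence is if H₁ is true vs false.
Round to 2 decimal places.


Likelihood Ratio (LR) = P(D|H₁) / P(D|¬H₁)

LR = 0.6357 / 0.4000
   = 1.59

The evidence is 1.59 times more likely if H₁ is true than if H₁ is false.
Since LR > 1, the evidence supports H₁ over ¬H₁.


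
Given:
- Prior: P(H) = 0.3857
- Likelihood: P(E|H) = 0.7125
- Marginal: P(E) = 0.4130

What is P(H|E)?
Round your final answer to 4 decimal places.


Using Bayes' theorem:

P(H|E) = P(E|H) × P(H) / P(E)
       = 0.7125 × 0.3857 / 0.4130
       = 0.27481125 / 0.4130
       = 0.6654

The evidence strengthens our belief in H.
Prior: 0.3857 → Posterior: 0.6654


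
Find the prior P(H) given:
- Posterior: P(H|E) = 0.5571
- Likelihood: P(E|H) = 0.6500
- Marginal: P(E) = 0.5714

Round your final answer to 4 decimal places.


From Bayes' theorem: P(H|E) = P(E|H) × P(H) / P(E)

Rearranging for P(H):
P(H) = P(H|E) × P(E) / P(E|H)
     = 0.5571 × 0.5714 / 0.6500
     = 0.31832694 / 0.6500
     = 0.4897


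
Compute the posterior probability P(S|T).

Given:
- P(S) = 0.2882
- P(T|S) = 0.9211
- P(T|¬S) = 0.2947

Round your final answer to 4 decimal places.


Bayes' theorem: P(S|T) = P(T|S) × P(S) / P(T)

Step 1: Calculate P(T) using law of total probability
P(T) = P(T|S)P(S) + P(T|¬S)P(¬S)
     = 0.9211 × 0.2882 + 0.2947 × 0.7118
     = 0.26546102 + 0.20976746
     = 0.47522848

Step 2: Apply Bayes' theorem
P(S|T) = P(T|S) × P(S) / P(T)
       = 0.26546102 / 0.47522848
       = 0.5586


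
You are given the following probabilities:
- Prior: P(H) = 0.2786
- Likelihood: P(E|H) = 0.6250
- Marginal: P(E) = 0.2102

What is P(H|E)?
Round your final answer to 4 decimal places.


Using Bayes' theorem:

P(H|E) = P(E|H) × P(H) / P(E)
       = 0.6250 × 0.2786 / 0.2102
       = 0.17412500 / 0.2102
       = 0.8284

The evidence strengthens our belief in H.
Prior: 0.2786 → Posterior: 0.8284


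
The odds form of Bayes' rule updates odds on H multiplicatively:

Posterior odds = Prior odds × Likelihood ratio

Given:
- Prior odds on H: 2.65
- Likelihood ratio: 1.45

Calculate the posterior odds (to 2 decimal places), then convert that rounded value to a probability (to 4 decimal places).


Step 1: Calculate posterior odds
Posterior odds = Prior odds × LR
               = 2.65 × 1.45
               = 3.84

Step 2: Convert to probability
P(H|E) = Posterior odds / (1 + Posterior odds)
       = 3.84 / (1 + 3.84)
       = 3.84 / 4.84
       = 0.7934

The evidence increased P(H) from 0.7260 to 0.7934.


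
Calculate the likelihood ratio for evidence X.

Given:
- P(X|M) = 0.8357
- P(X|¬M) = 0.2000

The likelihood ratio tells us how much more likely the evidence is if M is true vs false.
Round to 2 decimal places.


Likelihood Ratio (LR) = P(X|M) / P(X|¬M)

LR = 0.8357 / 0.2000
   = 4.18

The evidence is 4.18 times more likely if M is true than if M is false.
LR > 1, so observing X raises the odds in favor of M.


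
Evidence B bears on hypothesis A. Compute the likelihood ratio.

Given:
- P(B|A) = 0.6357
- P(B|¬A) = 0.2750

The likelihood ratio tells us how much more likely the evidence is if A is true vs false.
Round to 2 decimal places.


Likelihood Ratio (LR) = P(B|A) / P(B|¬A)

LR = 0.6357 / 0.2750
   = 2.31

The evidence is 2.31 times more likely if A is true than if A is false.
Since LR > 1, the evidence supports A over ¬A.


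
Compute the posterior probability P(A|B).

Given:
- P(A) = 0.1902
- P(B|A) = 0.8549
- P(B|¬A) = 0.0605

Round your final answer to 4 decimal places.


Bayes' theorem: P(A|B) = P(B|A) × P(A) / P(B)

Step 1: Calculate P(B) using law of total probability
P(B) = P(B|A)P(A) + P(B|¬A)P(¬A)
     = 0.8549 × 0.1902 + 0.0605 × 0.8098
     = 0.16260198 + 0.04899290
     = 0.21159488

Step 2: Apply Bayes' theorem
P(A|B) = P(B|A) × P(A) / P(B)
       = 0.16260198 / 0.21159488
       = 0.7685


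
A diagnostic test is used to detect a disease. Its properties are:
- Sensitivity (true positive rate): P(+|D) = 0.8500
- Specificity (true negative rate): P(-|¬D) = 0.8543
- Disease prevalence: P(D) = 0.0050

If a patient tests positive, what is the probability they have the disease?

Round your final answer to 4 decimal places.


Let D = has disease, + = positive test

Given:
- P(D) = 0.0050 (prevalence)
- P(+|D) = 0.8500 (sensitivity)
- P(-|¬D) = 0.8543 (specificity)
- P(+|¬D) = 0.1457 (false positive rate = 1 - specificity)

Step 1: Find P(+)
P(+) = P(+|D)P(D) + P(+|¬D)P(¬D)
     = 0.8500 × 0.0050 + 0.1457 × 0.9950
     = 0.00425000 + 0.14497150
     = 0.14922150

Step 2: Apply Bayes' theorem for P(D|+)
P(D|+) = P(+|D)P(D) / P(+)
       = 0.00425000 / 0.14922150
       = 0.0285


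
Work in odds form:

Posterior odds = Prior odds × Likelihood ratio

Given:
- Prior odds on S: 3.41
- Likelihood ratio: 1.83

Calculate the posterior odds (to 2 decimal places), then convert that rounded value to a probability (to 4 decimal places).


Step 1: Calculate posterior odds
Posterior odds = Prior odds × LR
               = 3.41 × 1.83
               = 6.24

Step 2: Convert to probability
P(S|E) = Posterior odds / (1 + Posterior odds)
       = 6.24 / (1 + 6.24)
       = 6.24 / 7.24
       = 0.8619

The evidence increased P(S) from 0.7732 to 0.8619.


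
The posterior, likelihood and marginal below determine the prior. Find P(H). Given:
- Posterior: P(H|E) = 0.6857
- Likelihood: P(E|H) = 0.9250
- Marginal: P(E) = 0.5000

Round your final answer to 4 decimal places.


From Bayes' theorem: P(H|E) = P(E|H) × P(H) / P(E)

Rearranging for P(H):
P(H) = P(H|E) × P(E) / P(E|H)
     = 0.6857 × 0.5000 / 0.9250
     = 0.34285000 / 0.9250
     = 0.3706


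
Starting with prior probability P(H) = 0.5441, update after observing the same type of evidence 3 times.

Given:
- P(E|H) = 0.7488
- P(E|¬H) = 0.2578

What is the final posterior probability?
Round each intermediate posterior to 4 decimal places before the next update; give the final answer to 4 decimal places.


Sequential Bayesian updating:

Initial prior: P(H) = 0.5441

Update 1:
  P(E) = 0.7488 × 0.5441 + 0.2578 × 0.4559 = 0.40742208 + 0.11753102 = 0.52495310
  P(H|E) = 0.40742208 / 0.52495310 = 0.7761

Update 2:
  P(E) = 0.7488 × 0.7761 + 0.2578 × 0.2239 = 0.58114368 + 0.05772142 = 0.63886510
  P(H|E) = 0.58114368 / 0.63886510 = 0.9097

Update 3:
  P(E) = 0.7488 × 0.9097 + 0.2578 × 0.0903 = 0.68118336 + 0.02327934 = 0.70446270
  P(H|E) = 0.68118336 / 0.70446270 = 0.9670

Final posterior: 0.9670


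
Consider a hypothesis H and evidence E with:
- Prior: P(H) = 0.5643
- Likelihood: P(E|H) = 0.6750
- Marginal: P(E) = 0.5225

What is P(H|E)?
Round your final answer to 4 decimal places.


Using Bayes' theorem:

P(H|E) = P(E|H) × P(H) / P(E)
       = 0.6750 × 0.5643 / 0.5225
       = 0.38090250 / 0.5225
       = 0.7290

The evidence strengthens our belief in H.
Prior: 0.5643 → Posterior: 0.7290


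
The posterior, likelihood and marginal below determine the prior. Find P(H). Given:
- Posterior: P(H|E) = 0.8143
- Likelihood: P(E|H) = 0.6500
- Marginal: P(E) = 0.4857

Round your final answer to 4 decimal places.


From Bayes' theorem: P(H|E) = P(E|H) × P(H) / P(E)

Rearranging for P(H):
P(H) = P(H|E) × P(E) / P(E|H)
     = 0.8143 × 0.4857 / 0.6500
     = 0.39550551 / 0.6500
     = 0.6085


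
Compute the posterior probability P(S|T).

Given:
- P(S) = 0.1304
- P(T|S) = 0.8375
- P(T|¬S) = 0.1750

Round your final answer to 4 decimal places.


Bayes' theorem: P(S|T) = P(T|S) × P(S) / P(T)

Step 1: Calculate P(T) using law of total probability
P(T) = P(T|S)P(S) + P(T|¬S)P(¬S)
     = 0.8375 × 0.1304 + 0.1750 × 0.8696
     = 0.10921000 + 0.15218000
     = 0.26139000

Step 2: Apply Bayes' theorem
P(S|T) = P(T|S) × P(S) / P(T)
       = 0.10921000 / 0.26139000
       = 0.4178


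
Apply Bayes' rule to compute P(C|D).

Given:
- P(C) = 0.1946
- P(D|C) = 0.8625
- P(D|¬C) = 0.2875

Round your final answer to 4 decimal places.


Bayes' theorem: P(C|D) = P(D|C) × P(C) / P(D)

Step 1: Calculate P(D) using law of total probability
P(D) = P(D|C)P(C) + P(D|¬C)P(¬C)
     = 0.8625 × 0.1946 + 0.2875 × 0.8054
     = 0.16784250 + 0.23155250
     = 0.39939500

Step 2: Apply Bayes' theorem
P(C|D) = P(D|C) × P(C) / P(D)
       = 0.16784250 / 0.39939500
       = 0.4202


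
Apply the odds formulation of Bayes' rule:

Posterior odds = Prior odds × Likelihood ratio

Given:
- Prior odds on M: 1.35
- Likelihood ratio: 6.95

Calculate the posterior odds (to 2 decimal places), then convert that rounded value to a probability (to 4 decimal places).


Step 1: Calculate posterior odds
Posterior odds = Prior odds × LR
               = 1.35 × 6.95
               = 9.38

Step 2: Convert to probability
P(M|E) = Posterior odds / (1 + Posterior odds)
       = 9.38 / (1 + 9.38)
       = 9.38 / 10.38
       = 0.9037

The evidence increased P(M) from 0.5745 to 0.9037.


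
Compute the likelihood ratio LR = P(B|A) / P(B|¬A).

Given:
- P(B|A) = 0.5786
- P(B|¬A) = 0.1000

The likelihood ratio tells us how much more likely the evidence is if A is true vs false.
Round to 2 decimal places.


Likelihood Ratio (LR) = P(B|A) / P(B|¬A)

LR = 0.5786 / 0.1000
   = 5.79

The evidence is 5.79 times more likely if A is true than if A is false.
LR > 1, so observing B raises the odds in favor of A.


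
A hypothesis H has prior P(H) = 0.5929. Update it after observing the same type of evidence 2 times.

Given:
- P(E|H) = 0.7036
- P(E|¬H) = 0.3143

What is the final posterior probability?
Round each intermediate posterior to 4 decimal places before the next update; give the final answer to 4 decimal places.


Sequential Bayesian updating:

Initial prior: P(H) = 0.5929

Update 1:
  P(E) = 0.7036 × 0.5929 + 0.3143 × 0.4071 = 0.41716444 + 0.12795153 = 0.54511597
  P(H|E) = 0.41716444 / 0.54511597 = 0.7653

Update 2:
  P(E) = 0.7036 × 0.7653 + 0.3143 × 0.2347 = 0.53846508 + 0.07376621 = 0.61223129
  P(H|E) = 0.53846508 / 0.61223129 = 0.8795

Final posterior: 0.8795


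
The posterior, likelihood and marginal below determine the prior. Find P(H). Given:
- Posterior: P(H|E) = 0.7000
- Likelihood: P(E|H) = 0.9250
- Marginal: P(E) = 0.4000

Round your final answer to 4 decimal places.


From Bayes' theorem: P(H|E) = P(E|H) × P(H) / P(E)

Rearranging for P(H):
P(H) = P(H|E) × P(E) / P(E|H)
     = 0.7000 × 0.4000 / 0.9250
     = 0.28000000 / 0.9250
     = 0.3027


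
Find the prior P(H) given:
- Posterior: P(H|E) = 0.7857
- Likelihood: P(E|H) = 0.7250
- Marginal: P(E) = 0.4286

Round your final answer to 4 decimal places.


From Bayes' theorem: P(H|E) = P(E|H) × P(H) / P(E)

Rearranging for P(H):
P(H) = P(H|E) × P(E) / P(E|H)
     = 0.7857 × 0.4286 / 0.7250
     = 0.33675102 / 0.7250
     = 0.4645


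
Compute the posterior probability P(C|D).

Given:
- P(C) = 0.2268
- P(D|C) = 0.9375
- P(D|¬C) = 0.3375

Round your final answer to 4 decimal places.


Bayes' theorem: P(C|D) = P(D|C) × P(C) / P(D)

Step 1: Calculate P(D) using law of total probability
P(D) = P(D|C)P(C) + P(D|¬C)P(¬C)
     = 0.9375 × 0.2268 + 0.3375 × 0.7732
     = 0.21262500 + 0.26095500
     = 0.47358000

Step 2: Apply Bayes' theorem
P(C|D) = P(D|C) × P(C) / P(D)
       = 0.21262500 / 0.47358000
       = 0.4490


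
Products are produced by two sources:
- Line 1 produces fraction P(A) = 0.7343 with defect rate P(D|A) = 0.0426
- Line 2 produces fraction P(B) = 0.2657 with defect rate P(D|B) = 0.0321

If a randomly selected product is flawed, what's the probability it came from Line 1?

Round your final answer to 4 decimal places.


Let A = from Line 1, D = flawed

Given:
- P(A) = 0.7343, P(B) = 0.2657
- P(D|A) = 0.0426, P(D|B) = 0.0321

Step 1: Find P(D)
P(D) = P(D|A)P(A) + P(D|B)P(B)
     = 0.0426 × 0.7343 + 0.0321 × 0.2657
     = 0.03128118 + 0.00852897
     = 0.03981015

Step 2: Apply Bayes' theorem
P(A|D) = P(D|A)P(A) / P(D)
       = 0.03128118 / 0.03981015
       = 0.7858


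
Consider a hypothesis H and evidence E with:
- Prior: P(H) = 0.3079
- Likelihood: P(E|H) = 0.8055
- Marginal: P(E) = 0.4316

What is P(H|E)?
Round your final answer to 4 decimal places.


Using Bayes' theorem:

P(H|E) = P(E|H) × P(H) / P(E)
       = 0.8055 × 0.3079 / 0.4316
       = 0.24801345 / 0.4316
       = 0.5746

The evidence strengthens our belief in H.
Prior: 0.3079 → Posterior: 0.5746


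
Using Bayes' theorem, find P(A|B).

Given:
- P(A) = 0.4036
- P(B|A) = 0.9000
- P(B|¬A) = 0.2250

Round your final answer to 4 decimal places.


Bayes' theorem: P(A|B) = P(B|A) × P(A) / P(B)

Step 1: Calculate P(B) using law of total probability
P(B) = P(B|A)P(A) + P(B|¬A)P(¬A)
     = 0.9000 × 0.4036 + 0.2250 × 0.5964
     = 0.36324000 + 0.13419000
     = 0.49743000

Step 2: Apply Bayes' theorem
P(A|B) = P(B|A) × P(A) / P(B)
       = 0.36324000 / 0.49743000
       = 0.7302


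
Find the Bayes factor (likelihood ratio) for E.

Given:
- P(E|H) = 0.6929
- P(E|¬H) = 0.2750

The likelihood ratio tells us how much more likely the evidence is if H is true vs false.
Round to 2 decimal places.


Likelihood Ratio (LR) = P(E|H) / P(E|¬H)

LR = 0.6929 / 0.2750
   = 2.52

The evidence is 2.52 times more likely if H is true than if H is false.
Since LR > 1, the evidence supports H over ¬H.


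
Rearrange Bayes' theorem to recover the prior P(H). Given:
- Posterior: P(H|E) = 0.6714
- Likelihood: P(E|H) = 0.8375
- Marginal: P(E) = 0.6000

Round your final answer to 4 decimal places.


From Bayes' theorem: P(H|E) = P(E|H) × P(H) / P(E)

Rearranging for P(H):
P(H) = P(H|E) × P(E) / P(E|H)
     = 0.6714 × 0.6000 / 0.8375
     = 0.40284000 / 0.8375
     = 0.4810


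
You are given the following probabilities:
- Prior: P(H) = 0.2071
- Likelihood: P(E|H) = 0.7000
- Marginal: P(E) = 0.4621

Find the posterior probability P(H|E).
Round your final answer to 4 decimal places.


Using Bayes' theorem:

P(H|E) = P(E|H) × P(H) / P(E)
       = 0.7000 × 0.2071 / 0.4621
       = 0.14497000 / 0.4621
       = 0.3137

The evidence strengthens our belief in H.
Prior: 0.2071 → Posterior: 0.3137


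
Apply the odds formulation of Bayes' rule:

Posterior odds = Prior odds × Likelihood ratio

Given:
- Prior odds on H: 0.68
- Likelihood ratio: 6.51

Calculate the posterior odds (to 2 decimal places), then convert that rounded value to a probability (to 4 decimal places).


Step 1: Calculate posterior odds
Posterior odds = Prior odds × LR
               = 0.68 × 6.51
               = 4.43

Step 2: Convert to probability
P(H|E) = Posterior odds / (1 + Posterior odds)
       = 4.43 / (1 + 4.43)
       = 4.43 / 5.43
       = 0.8158

The evidence increased P(H) from 0.4048 to 0.8158.


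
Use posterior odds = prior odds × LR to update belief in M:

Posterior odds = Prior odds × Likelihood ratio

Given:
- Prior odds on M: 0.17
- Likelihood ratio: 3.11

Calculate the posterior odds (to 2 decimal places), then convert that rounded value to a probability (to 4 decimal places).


Step 1: Calculate posterior odds
Posterior odds = Prior odds × LR
               = 0.17 × 3.11
               = 0.53

Step 2: Convert to probability
P(M|E) = Posterior odds / (1 + Posterior odds)
       = 0.53 / (1 + 0.53)
       = 0.53 / 1.53
       = 0.3464

The evidence increased P(M) from 0.1453 to 0.3464.


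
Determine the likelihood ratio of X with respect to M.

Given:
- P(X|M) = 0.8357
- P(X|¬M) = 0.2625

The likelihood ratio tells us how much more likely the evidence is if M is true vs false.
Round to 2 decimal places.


Likelihood Ratio (LR) = P(X|M) / P(X|¬M)

LR = 0.8357 / 0.2625
   = 3.18

The evidence is 3.18 times more likely if M is true than if M is false.
LR > 1, so observing X raises the odds in favor of M.


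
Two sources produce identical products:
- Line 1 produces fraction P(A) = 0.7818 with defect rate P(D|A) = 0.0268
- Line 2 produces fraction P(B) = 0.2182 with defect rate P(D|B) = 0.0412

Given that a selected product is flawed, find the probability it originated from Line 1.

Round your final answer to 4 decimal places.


Let A = from Line 1, D = flawed

Given:
- P(A) = 0.7818, P(B) = 0.2182
- P(D|A) = 0.0268, P(D|B) = 0.0412

Step 1: Find P(D)
P(D) = P(D|A)P(A) + P(D|B)P(B)
     = 0.0268 × 0.7818 + 0.0412 × 0.2182
     = 0.02095224 + 0.00898984
     = 0.02994208

Step 2: Apply Bayes' theorem
P(A|D) = P(D|A)P(A) / P(D)
       = 0.02095224 / 0.02994208
       = 0.6998


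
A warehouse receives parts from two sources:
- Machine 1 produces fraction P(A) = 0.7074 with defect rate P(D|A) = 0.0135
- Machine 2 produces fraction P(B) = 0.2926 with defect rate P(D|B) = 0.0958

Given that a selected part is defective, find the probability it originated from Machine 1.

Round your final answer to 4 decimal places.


Let A = from Machine 1, D = defective

Given:
- P(A) = 0.7074, P(B) = 0.2926
- P(D|A) = 0.0135, P(D|B) = 0.0958

Step 1: Find P(D)
P(D) = P(D|A)P(A) + P(D|B)P(B)
     = 0.0135 × 0.7074 + 0.0958 × 0.2926
     = 0.00954990 + 0.02803108
     = 0.03758098

Step 2: Apply Bayes' theorem
P(A|D) = P(D|A)P(A) / P(D)
       = 0.00954990 / 0.03758098
       = 0.2541


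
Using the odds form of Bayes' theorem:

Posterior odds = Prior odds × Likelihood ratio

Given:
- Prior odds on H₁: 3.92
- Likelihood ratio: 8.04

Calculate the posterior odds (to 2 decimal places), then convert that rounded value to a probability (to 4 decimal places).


Step 1: Calculate posterior odds
Posterior odds = Prior odds × LR
               = 3.92 × 8.04
               = 31.52

Step 2: Convert to probability
P(H₁|E) = Posterior odds / (1 + Posterior odds)
       = 31.52 / (1 + 31.52)
       = 31.52 / 32.52
       = 0.9692

The evidence increased P(H₁) from 0.7967 to 0.9692.


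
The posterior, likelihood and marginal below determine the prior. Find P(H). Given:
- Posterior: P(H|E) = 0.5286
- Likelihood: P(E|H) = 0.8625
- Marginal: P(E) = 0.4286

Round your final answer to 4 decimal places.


From Bayes' theorem: P(H|E) = P(E|H) × P(H) / P(E)

Rearranging for P(H):
P(H) = P(H|E) × P(E) / P(E|H)
     = 0.5286 × 0.4286 / 0.8625
     = 0.22655796 / 0.8625
     = 0.2627


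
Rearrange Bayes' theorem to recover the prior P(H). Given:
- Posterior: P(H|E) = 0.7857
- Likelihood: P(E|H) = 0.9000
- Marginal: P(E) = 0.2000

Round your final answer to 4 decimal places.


From Bayes' theorem: P(H|E) = P(E|H) × P(H) / P(E)

Rearranging for P(H):
P(H) = P(H|E) × P(E) / P(E|H)
     = 0.7857 × 0.2000 / 0.9000
     = 0.15714000 / 0.9000
     = 0.1746


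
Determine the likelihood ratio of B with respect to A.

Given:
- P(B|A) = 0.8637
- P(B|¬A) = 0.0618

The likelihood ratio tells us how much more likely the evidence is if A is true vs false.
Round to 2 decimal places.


Likelihood Ratio (LR) = P(B|A) / P(B|¬A)

LR = 0.8637 / 0.0618
   = 13.98

The evidence is 13.98 times more likely if A is true than if A is false.
LR > 1, so observing B raises the odds in favor of A.


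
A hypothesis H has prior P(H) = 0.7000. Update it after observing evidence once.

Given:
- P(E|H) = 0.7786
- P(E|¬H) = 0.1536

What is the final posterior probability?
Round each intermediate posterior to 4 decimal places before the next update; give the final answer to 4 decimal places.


Sequential Bayesian updating:

Initial prior: P(H) = 0.7000

Update 1:
  P(E) = 0.7786 × 0.7000 + 0.1536 × 0.3000 = 0.54502000 + 0.04608000 = 0.59110000
  P(H|E) = 0.54502000 / 0.59110000 = 0.9220

Final posterior: 0.9220


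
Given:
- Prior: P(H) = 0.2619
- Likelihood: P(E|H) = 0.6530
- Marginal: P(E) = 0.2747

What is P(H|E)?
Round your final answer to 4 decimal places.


Using Bayes' theorem:

P(H|E) = P(E|H) × P(H) / P(E)
       = 0.6530 × 0.2619 / 0.2747
       = 0.17102070 / 0.2747
       = 0.6226

The evidence strengthens our belief in H.
Prior: 0.2619 → Posterior: 0.6226


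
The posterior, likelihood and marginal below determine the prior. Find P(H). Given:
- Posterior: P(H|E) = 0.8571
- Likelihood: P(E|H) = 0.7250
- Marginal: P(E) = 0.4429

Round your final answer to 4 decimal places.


From Bayes' theorem: P(H|E) = P(E|H) × P(H) / P(E)

Rearranging for P(H):
P(H) = P(H|E) × P(E) / P(E|H)
     = 0.8571 × 0.4429 / 0.7250
     = 0.37960959 / 0.7250
     = 0.5236


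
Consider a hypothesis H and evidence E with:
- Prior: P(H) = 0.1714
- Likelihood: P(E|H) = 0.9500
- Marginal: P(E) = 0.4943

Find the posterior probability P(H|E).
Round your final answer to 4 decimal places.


Using Bayes' theorem:

P(H|E) = P(E|H) × P(H) / P(E)
       = 0.9500 × 0.1714 / 0.4943
       = 0.16283000 / 0.4943
       = 0.3294

The evidence strengthens our belief in H.
Prior: 0.1714 → Posterior: 0.3294


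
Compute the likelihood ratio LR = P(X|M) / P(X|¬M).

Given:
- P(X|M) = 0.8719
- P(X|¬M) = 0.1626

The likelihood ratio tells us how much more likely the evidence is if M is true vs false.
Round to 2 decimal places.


Likelihood Ratio (LR) = P(X|M) / P(X|¬M)

LR = 0.8719 / 0.1626
   = 5.36

The evidence is 5.36 times more likely if M is true than if M is false.
LR > 1, so observing X raises the odds in favor of M.


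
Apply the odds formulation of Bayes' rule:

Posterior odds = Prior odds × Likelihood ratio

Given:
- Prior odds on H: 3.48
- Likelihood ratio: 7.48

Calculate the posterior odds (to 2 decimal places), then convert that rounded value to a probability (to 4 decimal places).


Step 1: Calculate posterior odds
Posterior odds = Prior odds × LR
               = 3.48 × 7.48
               = 26.03

Step 2: Convert to probability
P(H|E) = Posterior odds / (1 + Posterior odds)
       = 26.03 / (1 + 26.03)
       = 26.03 / 27.03
       = 0.9630

The evidence increased P(H) from 0.7768 to 0.9630.


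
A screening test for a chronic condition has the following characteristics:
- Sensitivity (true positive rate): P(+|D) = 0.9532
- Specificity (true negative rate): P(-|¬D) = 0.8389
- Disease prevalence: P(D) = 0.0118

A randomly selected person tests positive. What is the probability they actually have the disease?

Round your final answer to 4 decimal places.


Let D = has disease, + = positive test

Given:
- P(D) = 0.0118 (prevalence)
- P(+|D) = 0.9532 (sensitivity)
- P(-|¬D) = 0.8389 (specificity)
- P(+|¬D) = 0.1611 (false positive rate = 1 - specificity)

Step 1: Find P(+)
P(+) = P(+|D)P(D) + P(+|¬D)P(¬D)
     = 0.9532 × 0.0118 + 0.1611 × 0.9882
     = 0.01124776 + 0.15919902
     = 0.17044678

Step 2: Apply Bayes' theorem for P(D|+)
P(D|+) = P(+|D)P(D) / P(+)
       = 0.01124776 / 0.17044678
       = 0.0660


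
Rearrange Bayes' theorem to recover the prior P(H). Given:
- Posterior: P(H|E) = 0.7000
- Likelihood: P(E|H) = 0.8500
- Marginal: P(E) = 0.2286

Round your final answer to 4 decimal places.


From Bayes' theorem: P(H|E) = P(E|H) × P(H) / P(E)

Rearranging for P(H):
P(H) = P(H|E) × P(E) / P(E|H)
     = 0.7000 × 0.2286 / 0.8500
     = 0.16002000 / 0.8500
     = 0.1883


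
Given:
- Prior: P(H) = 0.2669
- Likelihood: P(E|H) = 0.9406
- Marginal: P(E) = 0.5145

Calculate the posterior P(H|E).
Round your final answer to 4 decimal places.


Using Bayes' theorem:

P(H|E) = P(E|H) × P(H) / P(E)
       = 0.9406 × 0.2669 / 0.5145
       = 0.25104614 / 0.5145
       = 0.4879

The evidence strengthens our belief in H.
Prior: 0.2669 → Posterior: 0.4879


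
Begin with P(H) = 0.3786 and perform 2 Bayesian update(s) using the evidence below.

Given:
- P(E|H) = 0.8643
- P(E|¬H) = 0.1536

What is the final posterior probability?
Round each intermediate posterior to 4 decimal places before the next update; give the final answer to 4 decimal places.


Sequential Bayesian updating:

Initial prior: P(H) = 0.3786

Update 1:
  P(E) = 0.8643 × 0.3786 + 0.1536 × 0.6214 = 0.32722398 + 0.09544704 = 0.42267102
  P(H|E) = 0.32722398 / 0.42267102 = 0.7742

Update 2:
  P(E) = 0.8643 × 0.7742 + 0.1536 × 0.2258 = 0.66914106 + 0.03468288 = 0.70382394
  P(H|E) = 0.66914106 / 0.70382394 = 0.9507

Final posterior: 0.9507


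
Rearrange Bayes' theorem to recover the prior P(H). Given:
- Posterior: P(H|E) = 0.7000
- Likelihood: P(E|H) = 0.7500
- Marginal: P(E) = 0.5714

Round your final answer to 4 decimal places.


From Bayes' theorem: P(H|E) = P(E|H) × P(H) / P(E)

Rearranging for P(H):
P(H) = P(H|E) × P(E) / P(E|H)
     = 0.7000 × 0.5714 / 0.7500
     = 0.39998000 / 0.7500
     = 0.5333


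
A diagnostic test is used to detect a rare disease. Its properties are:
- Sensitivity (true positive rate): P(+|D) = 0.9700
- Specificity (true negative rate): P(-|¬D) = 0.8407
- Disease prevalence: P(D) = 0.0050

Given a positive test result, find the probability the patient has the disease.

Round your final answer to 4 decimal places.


Let D = has disease, + = positive test

Given:
- P(D) = 0.0050 (prevalence)
- P(+|D) = 0.9700 (sensitivity)
- P(-|¬D) = 0.8407 (specificity)
- P(+|¬D) = 0.1593 (false positive rate = 1 - specificity)

Step 1: Find P(+)
P(+) = P(+|D)P(D) + P(+|¬D)P(¬D)
     = 0.9700 × 0.0050 + 0.1593 × 0.9950
     = 0.00485000 + 0.15850350
     = 0.16335350

Step 2: Apply Bayes' theorem for P(D|+)
P(D|+) = P(+|D)P(D) / P(+)
       = 0.00485000 / 0.16335350
       = 0.0297


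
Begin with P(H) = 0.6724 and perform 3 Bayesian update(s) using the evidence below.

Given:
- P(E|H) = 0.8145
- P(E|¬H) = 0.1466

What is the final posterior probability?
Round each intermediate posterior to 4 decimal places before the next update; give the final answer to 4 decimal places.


Sequential Bayesian updating:

Initial prior: P(H) = 0.6724

Update 1:
  P(E) = 0.8145 × 0.6724 + 0.1466 × 0.3276 = 0.54766980 + 0.04802616 = 0.59569596
  P(H|E) = 0.54766980 / 0.59569596 = 0.9194

Update 2:
  P(E) = 0.8145 × 0.9194 + 0.1466 × 0.0806 = 0.74885130 + 0.01181596 = 0.76066726
  P(H|E) = 0.74885130 / 0.76066726 = 0.9845

Update 3:
  P(E) = 0.8145 × 0.9845 + 0.1466 × 0.0155 = 0.80187525 + 0.00227230 = 0.80414755
  P(H|E) = 0.80187525 / 0.80414755 = 0.9972

Final posterior: 0.9972


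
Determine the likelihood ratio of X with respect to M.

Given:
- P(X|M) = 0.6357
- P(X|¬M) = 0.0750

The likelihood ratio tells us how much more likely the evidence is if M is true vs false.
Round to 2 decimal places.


Likelihood Ratio (LR) = P(X|M) / P(X|¬M)

LR = 0.6357 / 0.0750
   = 8.48

The evidence is 8.48 times more likely if M is true than if M is false.
Because LR exceeds 1, X is evidence for M.


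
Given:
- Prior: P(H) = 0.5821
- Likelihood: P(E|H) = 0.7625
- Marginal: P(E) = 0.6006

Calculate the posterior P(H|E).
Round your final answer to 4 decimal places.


Using Bayes' theorem:

P(H|E) = P(E|H) × P(H) / P(E)
       = 0.7625 × 0.5821 / 0.6006
       = 0.44385125 / 0.6006
       = 0.7390

The evidence strengthens our belief in H.
Prior: 0.5821 → Posterior: 0.7390


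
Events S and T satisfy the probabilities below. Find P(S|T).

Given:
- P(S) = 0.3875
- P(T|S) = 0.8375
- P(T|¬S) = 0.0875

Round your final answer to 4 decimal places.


Bayes' theorem: P(S|T) = P(T|S) × P(S) / P(T)

Step 1: Calculate P(T) using law of total probability
P(T) = P(T|S)P(S) + P(T|¬S)P(¬S)
     = 0.8375 × 0.3875 + 0.0875 × 0.6125
     = 0.32453125 + 0.05359375
     = 0.37812500

Step 2: Apply Bayes' theorem
P(S|T) = P(T|S) × P(S) / P(T)
       = 0.32453125 / 0.37812500
       = 0.8583


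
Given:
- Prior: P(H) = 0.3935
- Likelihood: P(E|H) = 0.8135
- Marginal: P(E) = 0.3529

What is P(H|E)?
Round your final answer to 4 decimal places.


Using Bayes' theorem:

P(H|E) = P(E|H) × P(H) / P(E)
       = 0.8135 × 0.3935 / 0.3529
       = 0.32011225 / 0.3529
       = 0.9071

The evidence strengthens our belief in H.
Prior: 0.3935 → Posterior: 0.9071


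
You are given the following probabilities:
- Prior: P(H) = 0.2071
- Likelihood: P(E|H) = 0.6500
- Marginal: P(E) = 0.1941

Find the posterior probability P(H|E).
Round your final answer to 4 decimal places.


Using Bayes' theorem:

P(H|E) = P(E|H) × P(H) / P(E)
       = 0.6500 × 0.2071 / 0.1941
       = 0.13461500 / 0.1941
       = 0.6935

The evidence strengthens our belief in H.
Prior: 0.2071 → Posterior: 0.6935


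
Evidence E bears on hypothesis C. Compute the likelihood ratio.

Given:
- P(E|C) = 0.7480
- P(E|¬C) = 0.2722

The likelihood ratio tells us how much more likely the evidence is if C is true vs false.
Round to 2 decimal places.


Likelihood Ratio (LR) = P(E|C) / P(E|¬C)

LR = 0.7480 / 0.2722
   = 2.75

The evidence is 2.75 times more likely if C is true than if C is false.
Because LR exceeds 1, E is evidence for C.


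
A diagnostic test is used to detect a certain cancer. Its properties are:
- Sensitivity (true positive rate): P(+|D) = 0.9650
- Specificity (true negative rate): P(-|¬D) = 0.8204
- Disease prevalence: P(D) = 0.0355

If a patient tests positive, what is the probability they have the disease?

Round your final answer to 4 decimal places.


Let D = has disease, + = positive test

Given:
- P(D) = 0.0355 (prevalence)
- P(+|D) = 0.9650 (sensitivity)
- P(-|¬D) = 0.8204 (specificity)
- P(+|¬D) = 0.1796 (false positive rate = 1 - specificity)

Step 1: Find P(+)
P(+) = P(+|D)P(D) + P(+|¬D)P(¬D)
     = 0.9650 × 0.0355 + 0.1796 × 0.9645
     = 0.03425750 + 0.17322420
     = 0.20748170

Step 2: Apply Bayes' theorem for P(D|+)
P(D|+) = P(+|D)P(D) / P(+)
       = 0.03425750 / 0.20748170
       = 0.1651


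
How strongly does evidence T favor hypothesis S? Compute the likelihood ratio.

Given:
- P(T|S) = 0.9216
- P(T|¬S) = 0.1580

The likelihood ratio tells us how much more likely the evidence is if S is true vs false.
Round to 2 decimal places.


Likelihood Ratio (LR) = P(T|S) / P(T|¬S)

LR = 0.9216 / 0.1580
   = 5.83

The evidence is 5.83 times more likely if S is true than if S is false.
LR > 1, so observing T raises the odds in favor of S.


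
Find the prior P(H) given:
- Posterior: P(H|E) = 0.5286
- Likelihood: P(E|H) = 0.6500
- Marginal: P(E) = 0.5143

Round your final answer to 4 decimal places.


From Bayes' theorem: P(H|E) = P(E|H) × P(H) / P(E)

Rearranging for P(H):
P(H) = P(H|E) × P(E) / P(E|H)
     = 0.5286 × 0.5143 / 0.6500
     = 0.27185898 / 0.6500
     = 0.4182


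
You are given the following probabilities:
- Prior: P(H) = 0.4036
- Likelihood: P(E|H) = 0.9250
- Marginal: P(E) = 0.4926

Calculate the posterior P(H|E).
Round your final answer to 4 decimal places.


Using Bayes' theorem:

P(H|E) = P(E|H) × P(H) / P(E)
       = 0.9250 × 0.4036 / 0.4926
       = 0.37333000 / 0.4926
       = 0.7579

The evidence strengthens our belief in H.
Prior: 0.4036 → Posterior: 0.7579


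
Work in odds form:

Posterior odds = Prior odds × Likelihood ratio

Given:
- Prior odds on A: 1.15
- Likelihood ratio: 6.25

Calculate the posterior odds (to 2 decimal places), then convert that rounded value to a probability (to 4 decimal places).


Step 1: Calculate posterior odds
Posterior odds = Prior odds × LR
               = 1.15 × 6.25
               = 7.19

Step 2: Convert to probability
P(A|E) = Posterior odds / (1 + Posterior odds)
       = 7.19 / (1 + 7.19)
       = 7.19 / 8.19
       = 0.8779

The evidence increased P(A) from 0.5349 to 0.8779.


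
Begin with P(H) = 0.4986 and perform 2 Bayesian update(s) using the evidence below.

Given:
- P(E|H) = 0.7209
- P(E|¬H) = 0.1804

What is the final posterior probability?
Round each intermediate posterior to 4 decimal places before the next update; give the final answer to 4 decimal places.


Sequential Bayesian updating:

Initial prior: P(H) = 0.4986

Update 1:
  P(E) = 0.7209 × 0.4986 + 0.1804 × 0.5014 = 0.35944074 + 0.09045256 = 0.44989330
  P(H|E) = 0.35944074 / 0.44989330 = 0.7989

Update 2:
  P(E) = 0.7209 × 0.7989 + 0.1804 × 0.2011 = 0.57592701 + 0.03627844 = 0.61220545
  P(H|E) = 0.57592701 / 0.61220545 = 0.9407

Final posterior: 0.9407


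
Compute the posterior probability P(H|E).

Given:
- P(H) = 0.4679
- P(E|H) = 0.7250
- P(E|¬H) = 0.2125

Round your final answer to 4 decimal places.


Bayes' theorem: P(H|E) = P(E|H) × P(H) / P(E)

Step 1: Calculate P(E) using law of total probability
P(E) = P(E|H)P(H) + P(E|¬H)P(¬H)
     = 0.7250 × 0.4679 + 0.2125 × 0.5321
     = 0.33922750 + 0.11307125
     = 0.45229875

Step 2: Apply Bayes' theorem
P(H|E) = P(E|H) × P(H) / P(E)
       = 0.33922750 / 0.45229875
       = 0.7500


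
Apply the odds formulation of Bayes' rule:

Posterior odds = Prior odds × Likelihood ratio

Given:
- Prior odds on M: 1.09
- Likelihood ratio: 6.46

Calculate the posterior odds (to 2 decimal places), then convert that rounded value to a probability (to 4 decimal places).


Step 1: Calculate posterior odds
Posterior odds = Prior odds × LR
               = 1.09 × 6.46
               = 7.04

Step 2: Convert to probability
P(M|E) = Posterior odds / (1 + Posterior odds)
       = 7.04 / (1 + 7.04)
       = 7.04 / 8.04
       = 0.8756

The evidence increased P(M) from 0.5215 to 0.8756.


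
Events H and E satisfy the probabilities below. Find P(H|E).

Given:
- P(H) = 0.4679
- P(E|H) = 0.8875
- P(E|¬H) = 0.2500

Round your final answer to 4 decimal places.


Bayes' theorem: P(H|E) = P(E|H) × P(H) / P(E)

Step 1: Calculate P(E) using law of total probability
P(E) = P(E|H)P(H) + P(E|¬H)P(¬H)
     = 0.8875 × 0.4679 + 0.2500 × 0.5321
     = 0.41526125 + 0.13302500
     = 0.54828625

Step 2: Apply Bayes' theorem
P(H|E) = P(E|H) × P(H) / P(E)
       = 0.41526125 / 0.54828625
       = 0.7574


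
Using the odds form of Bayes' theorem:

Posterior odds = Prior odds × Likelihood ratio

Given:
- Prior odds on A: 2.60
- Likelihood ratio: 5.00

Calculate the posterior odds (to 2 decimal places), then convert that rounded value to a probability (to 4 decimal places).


Step 1: Calculate posterior odds
Posterior odds = Prior odds × LR
               = 2.60 × 5.00
               = 13.00

Step 2: Convert to probability
P(A|E) = Posterior odds / (1 + Posterior odds)
       = 13.00 / (1 + 13.00)
       = 13.00 / 14.00
       = 0.9286

The evidence increased P(A) from 0.7222 to 0.9286.


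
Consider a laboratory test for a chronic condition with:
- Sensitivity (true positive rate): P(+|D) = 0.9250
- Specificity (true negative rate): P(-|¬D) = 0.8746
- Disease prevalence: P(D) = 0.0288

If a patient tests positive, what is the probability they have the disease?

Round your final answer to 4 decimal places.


Let D = has disease, + = positive test

Given:
- P(D) = 0.0288 (prevalence)
- P(+|D) = 0.9250 (sensitivity)
- P(-|¬D) = 0.8746 (specificity)
- P(+|¬D) = 0.1254 (false positive rate = 1 - specificity)

Step 1: Find P(+)
P(+) = P(+|D)P(D) + P(+|¬D)P(¬D)
     = 0.9250 × 0.0288 + 0.1254 × 0.9712
     = 0.02664000 + 0.12178848
     = 0.14842848

Step 2: Apply Bayes' theorem for P(D|+)
P(D|+) = P(+|D)P(D) / P(+)
       = 0.02664000 / 0.14842848
       = 0.1795


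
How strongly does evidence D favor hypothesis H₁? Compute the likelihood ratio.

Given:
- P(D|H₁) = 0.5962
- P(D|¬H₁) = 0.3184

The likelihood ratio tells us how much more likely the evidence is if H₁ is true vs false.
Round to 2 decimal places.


Likelihood Ratio (LR) = P(D|H₁) / P(D|¬H₁)

LR = 0.5962 / 0.3184
   = 1.87

The evidence is 1.87 times more likely if H₁ is true than if H₁ is false.
Because LR exceeds 1, D is evidence for H₁.


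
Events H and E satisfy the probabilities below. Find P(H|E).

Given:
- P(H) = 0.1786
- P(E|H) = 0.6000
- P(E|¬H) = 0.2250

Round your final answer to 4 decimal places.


Bayes' theorem: P(H|E) = P(E|H) × P(H) / P(E)

Step 1: Calculate P(E) using law of total probability
P(E) = P(E|H)P(H) + P(E|¬H)P(¬H)
     = 0.6000 × 0.1786 + 0.2250 × 0.8214
     = 0.10716000 + 0.18481500
     = 0.29197500

Step 2: Apply Bayes' theorem
P(H|E) = P(E|H) × P(H) / P(E)
       = 0.10716000 / 0.29197500
       = 0.3670


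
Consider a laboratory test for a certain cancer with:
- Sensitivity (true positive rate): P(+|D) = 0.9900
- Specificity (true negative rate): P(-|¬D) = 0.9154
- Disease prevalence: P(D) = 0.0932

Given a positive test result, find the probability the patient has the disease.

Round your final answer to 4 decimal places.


Let D = has disease, + = positive test

Given:
- P(D) = 0.0932 (prevalence)
- P(+|D) = 0.9900 (sensitivity)
- P(-|¬D) = 0.9154 (specificity)
- P(+|¬D) = 0.0846 (false positive rate = 1 - specificity)

Step 1: Find P(+)
P(+) = P(+|D)P(D) + P(+|¬D)P(¬D)
     = 0.9900 × 0.0932 + 0.0846 × 0.9068
     = 0.09226800 + 0.07671528
     = 0.16898328

Step 2: Apply Bayes' theorem for P(D|+)
P(D|+) = P(+|D)P(D) / P(+)
       = 0.09226800 / 0.16898328
       = 0.5460
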